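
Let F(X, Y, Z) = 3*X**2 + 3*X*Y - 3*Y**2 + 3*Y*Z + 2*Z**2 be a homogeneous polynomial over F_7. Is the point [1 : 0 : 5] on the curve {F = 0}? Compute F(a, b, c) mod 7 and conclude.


F(1,0,5) ≡ 4 (mod 7); P is NOT on the curve.

Evaluate F(1, 0, 5) term-by-term (mod 7).
  3*X**2 ↦ 3·1·1·1 = 3
  3*X*Y ↦ 3·1·0·1 = 0
  -3*Y**2 ↦ -3·1·0·1 = 0
  3*Y*Z ↦ 3·1·0·5 = 0
  2*Z**2 ↦ 2·1·1·25 = 50
Sum: F(1, 0, 5) = (3) + (0) + (0) + (0) + (50) = 53.
Reducing mod 7: 53 ≡ 4 (mod 7).
Since F(a, b, c) ≡ 4 ≠ 0 (mod 7), P does NOT lie on the curve.


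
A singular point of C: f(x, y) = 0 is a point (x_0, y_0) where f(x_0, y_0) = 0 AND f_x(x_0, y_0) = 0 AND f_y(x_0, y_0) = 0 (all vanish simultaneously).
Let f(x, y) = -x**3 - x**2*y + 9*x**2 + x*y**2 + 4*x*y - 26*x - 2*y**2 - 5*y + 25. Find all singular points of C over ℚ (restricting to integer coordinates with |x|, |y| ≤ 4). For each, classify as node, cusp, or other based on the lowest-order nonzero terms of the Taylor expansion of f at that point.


Singular points: {(3, 1)}; classification: node.

Compute partial derivatives:
  f_x = -3*x**2 - 2*x*y + 18*x + y**2 + 4*y - 26.
  f_y = -x**2 + 2*x*y + 4*x - 4*y - 5.
Scan x_0 ∈ {−4, ..., 4}. For each x_0, f_y(x_0, y) is a polynomial in y; find its integer roots y ∈ {−4, ..., 4}, then test f_x and f at those candidates.
  x = -4: f_y(-4, y) = -12*y - 37; no integer root y with |y| ≤ 4.
  x = -3: f_y(-3, y) = -10*y - 26; no integer root y with |y| ≤ 4.
  x = -2: f_y(-2, y) = -8*y - 17; no integer root y with |y| ≤ 4.
  x = -1: f_y(-1, y) = -6*y - 10; no integer root y with |y| ≤ 4.
  x = 0: f_y(0, y) = -4*y - 5; no integer root y with |y| ≤ 4.
  x = 1: f_y(1, y) = -2*y - 2; vanishes at y ∈ {-1}. (1, -1): f_x = -12 ≠ 0.
  x = 2: f_y(2, y) = -1; no integer root y with |y| ≤ 4.
  x = 3: f_y(3, y) = 2*y - 2; vanishes at y ∈ {1}. (3, 1): f_x = 0, f = 0 — SINGULAR.
  x = 4: f_y(4, y) = 4*y - 5; no integer root y with |y| ≤ 4.
Only singular point on the grid: (3, 1).
Classify: substitute x = 3 + u, y = 1 + v and expand: f = -u**3 - u**2*v - u**2 + u*v**2 + v**2.
No constant or linear terms (consistent with a singular point). Quadratic part: -u**2 + v**2. Cubic part: -u**3 - u**2*v + u*v**2.
The quadratic part v**2 - u**2 = (v − u)(v + u) splits into two distinct linear factors, so there are two distinct tangent lines y − 1 = ±(x − 3) — this is a node (ordinary double point).
Classification: node.


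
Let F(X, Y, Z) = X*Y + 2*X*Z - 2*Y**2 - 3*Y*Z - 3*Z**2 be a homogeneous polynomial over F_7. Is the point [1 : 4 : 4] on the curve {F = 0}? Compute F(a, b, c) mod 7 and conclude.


F(1,4,4) ≡ 3 (mod 7); P is NOT on the curve.

Evaluate F(1, 4, 4) term-by-term (mod 7).
  X*Y ↦ 1·1·4·1 = 4
  2*X*Z ↦ 2·1·1·4 = 8
  -2*Y**2 ↦ -2·1·16·1 = -32
  -3*Y*Z ↦ -3·1·4·4 = -48
  -3*Z**2 ↦ -3·1·1·16 = -48
Sum: F(1, 4, 4) = (4) + (8) + (-32) + (-48) + (-48) = -116.
Reducing mod 7: -116 ≡ 3 (mod 7).
Since F(a, b, c) ≡ 3 ≠ 0 (mod 7), P does NOT lie on the curve.


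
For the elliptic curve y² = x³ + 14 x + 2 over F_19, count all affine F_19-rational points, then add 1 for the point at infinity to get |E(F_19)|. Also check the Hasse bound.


Affine points = {(1, 6), (1, 13), (2, 0), (5, 8), (5, 11), (6, 6), (6, 13), (7, 5), (7, 14), (11, 9), (11, 10), (12, 6), (12, 13), (13, 5), (13, 14), (14, 4), (14, 15), (16, 3), (16, 16), (17, 2), (17, 17), (18, 5), (18, 14)}; affine count = 23; |E(F_19)| = 24.

Discriminant check: Δ ∝ 4a³ + 27b² = 4·14³ + 27·2² = 4·2744 + 27·4 ≡ 7 (mod 19). Nonzero ⇒ E is nonsingular.
For each x ∈ F_19, compute rhs = x³ + 14·x + 2 mod 19, then count y ∈ F_19 with y² ≡ rhs.
  x = 0: rhs = 2, matching y values: none (0 points).
  x = 1: rhs = 17, matching y values: 6, 13 (2 points).
  x = 2: rhs = 0, matching y values: 0 (1 points).
  x = 3: rhs = 14, matching y values: none (0 points).
  x = 4: rhs = 8, matching y values: none (0 points).
  x = 5: rhs = 7, matching y values: 8, 11 (2 points).
  x = 6: rhs = 17, matching y values: 6, 13 (2 points).
  x = 7: rhs = 6, matching y values: 5, 14 (2 points).
  x = 8: rhs = 18, matching y values: none (0 points).
  x = 9: rhs = 2, matching y values: none (0 points).
  x = 10: rhs = 2, matching y values: none (0 points).
  x = 11: rhs = 5, matching y values: 9, 10 (2 points).
  x = 12: rhs = 17, matching y values: 6, 13 (2 points).
  x = 13: rhs = 6, matching y values: 5, 14 (2 points).
  x = 14: rhs = 16, matching y values: 4, 15 (2 points).
  x = 15: rhs = 15, matching y values: none (0 points).
  x = 16: rhs = 9, matching y values: 3, 16 (2 points).
  x = 17: rhs = 4, matching y values: 2, 17 (2 points).
  x = 18: rhs = 6, matching y values: 5, 14 (2 points).
Total affine count: 23.
Full point count |E(F_19)| = 23 + 1 = 24.
Hasse bound: |24 − (19+1)| = |4| = 4 ≤ 2√19 ≈ 8.7178 ✓.


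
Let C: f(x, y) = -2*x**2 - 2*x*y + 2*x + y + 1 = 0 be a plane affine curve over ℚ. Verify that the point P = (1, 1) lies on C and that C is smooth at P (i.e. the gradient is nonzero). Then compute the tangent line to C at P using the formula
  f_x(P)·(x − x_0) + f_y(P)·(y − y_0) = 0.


Tangent line at P: -4*x - y + 5 = 0.

Step 1: f(1, 1) = 0, so P lies on C.
Step 2: partial derivatives
  f_x(x, y) = -4*x - 2*y + 2, f_y(x, y) = 1 - 2*x.
  f_x(P) = -4, f_y(P) = -1 (gradient nonzero, so P is smooth).
Step 3: tangent line at P: -4·(x − 1) + -1·(y − 1) = 0.
Expanding: -4*x - y + 5 = 0.


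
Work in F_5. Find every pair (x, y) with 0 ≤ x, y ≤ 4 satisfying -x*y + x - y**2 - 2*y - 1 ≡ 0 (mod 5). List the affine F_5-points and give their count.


Affine F_5-points: {(0, 4), (1, 0), (1, 2), (2, 3)}; count = 4.

For each of the 25 pairs (x, y) ∈ F_5², evaluate f(x, y) mod 5. Record the zeros.
  x = 0: [0↦4, 1↦1, 2↦1, 3↦4, 4↦0]  zeros at y ∈ {4}
  x = 1: [0↦0, 1↦1, 2↦0, 3↦2, 4↦2]  zeros at y ∈ {0, 2}
  x = 2: [0↦1, 1↦1, 2↦4, 3↦0, 4↦4]  zeros at y ∈ {3}
  x = 3: [0↦2, 1↦1, 2↦3, 3↦3, 4↦1]  zeros at y ∈ ∅
  x = 4: [0↦3, 1↦1, 2↦2, 3↦1, 4↦3]  zeros at y ∈ ∅
Collecting zeros: affine points = {(0, 4), (1, 0), (1, 2), (2, 3)}.
Total count |C(F_5)_aff| = 4.


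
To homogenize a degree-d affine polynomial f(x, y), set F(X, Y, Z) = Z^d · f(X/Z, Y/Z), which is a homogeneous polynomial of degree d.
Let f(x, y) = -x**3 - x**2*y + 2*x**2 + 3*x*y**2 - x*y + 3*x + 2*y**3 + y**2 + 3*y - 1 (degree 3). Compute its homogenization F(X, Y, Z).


F(X, Y, Z) = -X**3 - X**2*Y + 2*X**2*Z + 3*X*Y**2 - X*Y*Z + 3*X*Z**2 + 2*Y**3 + Y**2*Z + 3*Y*Z**2 - Z**3

deg(f) = 3.
Substitute x = X/Z, y = Y/Z into f, then multiply by Z^3.
  monomial -1·x^3·y^0 ↦ -1·X^3·Y^0·Z^0.
  monomial -1·x^2·y^1 ↦ -1·X^2·Y^1·Z^0.
  monomial 2·x^2·y^0 ↦ 2·X^2·Y^0·Z^1.
  monomial 3·x^1·y^2 ↦ 3·X^1·Y^2·Z^0.
  monomial -1·x^1·y^1 ↦ -1·X^1·Y^1·Z^1.
  monomial 3·x^1·y^0 ↦ 3·X^1·Y^0·Z^2.
  monomial 2·x^0·y^3 ↦ 2·X^0·Y^3·Z^0.
  monomial 1·x^0·y^2 ↦ 1·X^0·Y^2·Z^1.
  monomial 3·x^0·y^1 ↦ 3·X^0·Y^1·Z^2.
  monomial -1·x^0·y^0 ↦ -1·X^0·Y^0·Z^3.
Collecting: F(X, Y, Z) = -X**3 - X**2*Y + 2*X**2*Z + 3*X*Y**2 - X*Y*Z + 3*X*Z**2 + 2*Y**3 + Y**2*Z + 3*Y*Z**2 - Z**3.


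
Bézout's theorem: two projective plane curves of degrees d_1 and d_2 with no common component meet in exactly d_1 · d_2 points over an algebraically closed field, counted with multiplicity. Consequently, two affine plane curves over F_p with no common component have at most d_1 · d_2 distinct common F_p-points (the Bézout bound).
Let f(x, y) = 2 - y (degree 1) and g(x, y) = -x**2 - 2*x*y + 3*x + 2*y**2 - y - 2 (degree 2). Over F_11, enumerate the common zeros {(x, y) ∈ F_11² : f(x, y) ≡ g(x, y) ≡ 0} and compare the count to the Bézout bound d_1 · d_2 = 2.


Common zeros: ∅; count = 0; Bézout bound = 2.

deg(f) = 1, deg(g) = 2, so Bézout bound = 2.
Scan x ∈ F_11. For each x, list the y ∈ F_11 with f(x, y) ≡ 0 and those with g(x, y) ≡ 0 (mod 11); the common zeros in that column are the intersection.
  x = 0: f ≡ 0 at y ∈ {2}; g ≡ 0 at y ∈ ∅; common: ∅.
  x = 1: f ≡ 0 at y ∈ {2}; g ≡ 0 at y ∈ {0, 7}; common: ∅.
  x = 2: f ≡ 0 at y ∈ {2}; g ≡ 0 at y ∈ {0, 8}; common: ∅.
  x = 3: f ≡ 0 at y ∈ {2}; g ≡ 0 at y ∈ ∅; common: ∅.
  x = 4: f ≡ 0 at y ∈ {2}; g ≡ 0 at y ∈ ∅; common: ∅.
  x = 5: f ≡ 0 at y ∈ {2}; g ≡ 0 at y ∈ ∅; common: ∅.
  x = 6: f ≡ 0 at y ∈ {2}; g ≡ 0 at y ∈ ∅; common: ∅.
  x = 7: f ≡ 0 at y ∈ {2}; g ≡ 0 at y ∈ {5, 8}; common: ∅.
  x = 8: f ≡ 0 at y ∈ {2}; g ≡ 0 at y ∈ {5, 9}; common: ∅.
  x = 9: f ≡ 0 at y ∈ {2}; g ≡ 0 at y ∈ ∅; common: ∅.
  x = 10: f ≡ 0 at y ∈ {2}; g ≡ 0 at y ∈ {7, 9}; common: ∅.
Collecting: common zeros = ∅, so the count is 0.
Comparison with the Bézout bound: 0 ≤ 2 = deg(f)·deg(g), as expected for curves with no common component (the affine F_11-count falls short of the bound because intersections may lie at infinity, over extension fields, or carry multiplicity).


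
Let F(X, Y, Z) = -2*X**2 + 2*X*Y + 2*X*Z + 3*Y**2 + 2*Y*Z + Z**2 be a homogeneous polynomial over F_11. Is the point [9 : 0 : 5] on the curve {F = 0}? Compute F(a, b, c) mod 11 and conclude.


F(9,0,5) ≡ 8 (mod 11); P is NOT on the curve.

Evaluate F(9, 0, 5) term-by-term (mod 11).
  -2*X**2 ↦ -2·81·1·1 = -162
  2*X*Y ↦ 2·9·0·1 = 0
  2*X*Z ↦ 2·9·1·5 = 90
  3*Y**2 ↦ 3·1·0·1 = 0
  2*Y*Z ↦ 2·1·0·5 = 0
  Z**2 ↦ 1·1·1·25 = 25
Sum: F(9, 0, 5) = (-162) + (0) + (90) + (0) + (0) + (25) = -47.
Reducing mod 11: -47 ≡ 8 (mod 11).
Since F(a, b, c) ≡ 8 ≠ 0 (mod 11), P does NOT lie on the curve.


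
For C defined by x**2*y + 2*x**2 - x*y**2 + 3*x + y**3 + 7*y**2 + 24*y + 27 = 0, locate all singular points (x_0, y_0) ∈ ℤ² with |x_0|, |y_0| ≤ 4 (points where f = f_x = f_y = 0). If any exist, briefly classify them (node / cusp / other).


Singular points: {(-3, -3)}; classification: node.

Compute partial derivatives:
  f_x = 2*x*y + 4*x - y**2 + 3.
  f_y = x**2 - 2*x*y + 3*y**2 + 14*y + 24.
Scan x_0 ∈ {−4, ..., 4}. For each x_0, f_y(x_0, y) is a polynomial in y; find its integer roots y ∈ {−4, ..., 4}, then test f_x and f at those candidates.
  x = -4: f_y(-4, y) = 3*y**2 + 22*y + 40; vanishes at y ∈ {-4}. (-4, -4): f_x = 3 ≠ 0.
  x = -3: f_y(-3, y) = 3*y**2 + 20*y + 33; vanishes at y ∈ {-3}. (-3, -3): f_x = 0, f = 0 — SINGULAR.
  x = -2: f_y(-2, y) = 3*y**2 + 18*y + 28; no integer root y with |y| ≤ 4.
  x = -1: f_y(-1, y) = 3*y**2 + 16*y + 25; no integer root y with |y| ≤ 4.
  x = 0: f_y(0, y) = 3*y**2 + 14*y + 24; no integer root y with |y| ≤ 4.
  x = 1: f_y(1, y) = 3*y**2 + 12*y + 25; no integer root y with |y| ≤ 4.
  x = 2: f_y(2, y) = 3*y**2 + 10*y + 28; no integer root y with |y| ≤ 4.
  x = 3: f_y(3, y) = 3*y**2 + 8*y + 33; no integer root y with |y| ≤ 4.
  x = 4: f_y(4, y) = 3*y**2 + 6*y + 40; no integer root y with |y| ≤ 4.
Only singular point on the grid: (-3, -3).
Classify: substitute x = -3 + u, y = -3 + v and expand: f = u**2*v - u**2 - u*v**2 + v**3 + v**2.
No constant or linear terms (consistent with a singular point). Quadratic part: -u**2 + v**2. Cubic part: u**2*v - u*v**2 + v**3.
The quadratic part v**2 - u**2 = (v − u)(v + u) splits into two distinct linear factors, so there are two distinct tangent lines y − -3 = ±(x − -3) — this is a node (ordinary double point).
Classification: node.


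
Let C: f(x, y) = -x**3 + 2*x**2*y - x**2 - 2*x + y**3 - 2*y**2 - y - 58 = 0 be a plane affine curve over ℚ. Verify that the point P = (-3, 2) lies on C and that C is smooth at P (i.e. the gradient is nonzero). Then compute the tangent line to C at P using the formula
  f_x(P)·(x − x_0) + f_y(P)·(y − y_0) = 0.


Tangent line at P: -47*x + 21*y - 183 = 0.

Step 1: f(-3, 2) = 0, so P lies on C.
Step 2: partial derivatives
  f_x(x, y) = -3*x**2 + 4*x*y - 2*x - 2, f_y(x, y) = 2*x**2 + 3*y**2 - 4*y - 1.
  f_x(P) = -47, f_y(P) = 21 (gradient nonzero, so P is smooth).
Step 3: tangent line at P: -47·(x − -3) + 21·(y − 2) = 0.
Expanding: -47*x + 21*y - 183 = 0.


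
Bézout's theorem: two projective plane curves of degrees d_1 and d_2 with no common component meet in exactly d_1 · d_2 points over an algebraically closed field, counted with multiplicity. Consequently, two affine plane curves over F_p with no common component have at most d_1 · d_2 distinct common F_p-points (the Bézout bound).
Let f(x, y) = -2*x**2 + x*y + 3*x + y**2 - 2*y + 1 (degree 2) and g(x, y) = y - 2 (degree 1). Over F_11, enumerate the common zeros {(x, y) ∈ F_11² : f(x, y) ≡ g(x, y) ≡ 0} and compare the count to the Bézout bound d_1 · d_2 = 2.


Common zeros: {(4, 2)}; count = 1; Bézout bound = 2.

deg(f) = 2, deg(g) = 1, so Bézout bound = 2.
Scan x ∈ F_11. For each x, list the y ∈ F_11 with f(x, y) ≡ 0 and those with g(x, y) ≡ 0 (mod 11); the common zeros in that column are the intersection.
  x = 0: f ≡ 0 at y ∈ {1}; g ≡ 0 at y ∈ {2}; common: ∅.
  x = 1: f ≡ 0 at y ∈ {5, 7}; g ≡ 0 at y ∈ {2}; common: ∅.
  x = 2: f ≡ 0 at y ∈ {1, 10}; g ≡ 0 at y ∈ {2}; common: ∅.
  x = 3: f ≡ 0 at y ∈ {5}; g ≡ 0 at y ∈ {2}; common: ∅.
  x = 4: f ≡ 0 at y ∈ {2, 7}; g ≡ 0 at y ∈ {2}; common: {2}.
  x = 5: f ≡ 0 at y ∈ ∅; g ≡ 0 at y ∈ {2}; common: ∅.
  x = 6: f ≡ 0 at y ∈ ∅; g ≡ 0 at y ∈ {2}; common: ∅.
  x = 7: f ≡ 0 at y ∈ ∅; g ≡ 0 at y ∈ {2}; common: ∅.
  x = 8: f ≡ 0 at y ∈ ∅; g ≡ 0 at y ∈ {2}; common: ∅.
  x = 9: f ≡ 0 at y ∈ ∅; g ≡ 0 at y ∈ {2}; common: ∅.
  x = 10: f ≡ 0 at y ∈ {4, 10}; g ≡ 0 at y ∈ {2}; common: ∅.
Collecting: common zeros = {(4, 2)}, so the count is 1.
Comparison with the Bézout bound: 1 ≤ 2 = deg(f)·deg(g), as expected for curves with no common component (the affine F_11-count falls short of the bound because intersections may lie at infinity, over extension fields, or carry multiplicity).


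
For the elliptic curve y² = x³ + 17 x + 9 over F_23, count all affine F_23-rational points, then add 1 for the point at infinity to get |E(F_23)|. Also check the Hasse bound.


Affine points = {(0, 3), (0, 20), (1, 2), (1, 21), (3, 8), (3, 15), (4, 7), (4, 16), (5, 9), (5, 14), (8, 6), (8, 17), (10, 11), (10, 12), (11, 3), (11, 20), (12, 3), (12, 20), (13, 9), (13, 14), (14, 1), (14, 22), (17, 6), (17, 17), (18, 11), (18, 12), (20, 0), (21, 6), (21, 17)}; affine count = 29; |E(F_23)| = 30.

Discriminant check: Δ ∝ 4a³ + 27b² = 4·17³ + 27·9² = 4·4913 + 27·81 ≡ 12 (mod 23). Nonzero ⇒ E is nonsingular.
For each x ∈ F_23, compute rhs = x³ + 17·x + 9 mod 23, then count y ∈ F_23 with y² ≡ rhs.
  x = 0: rhs = 9, matching y values: 3, 20 (2 points).
  x = 1: rhs = 4, matching y values: 2, 21 (2 points).
  x = 2: rhs = 5, matching y values: none (0 points).
  x = 3: rhs = 18, matching y values: 8, 15 (2 points).
  x = 4: rhs = 3, matching y values: 7, 16 (2 points).
  x = 5: rhs = 12, matching y values: 9, 14 (2 points).
  x = 6: rhs = 5, matching y values: none (0 points).
  x = 7: rhs = 11, matching y values: none (0 points).
  x = 8: rhs = 13, matching y values: 6, 17 (2 points).
  x = 9: rhs = 17, matching y values: none (0 points).
  x = 10: rhs = 6, matching y values: 11, 12 (2 points).
  x = 11: rhs = 9, matching y values: 3, 20 (2 points).
  x = 12: rhs = 9, matching y values: 3, 20 (2 points).
  x = 13: rhs = 12, matching y values: 9, 14 (2 points).
  x = 14: rhs = 1, matching y values: 1, 22 (2 points).
  x = 15: rhs = 5, matching y values: none (0 points).
  x = 16: rhs = 7, matching y values: none (0 points).
  x = 17: rhs = 13, matching y values: 6, 17 (2 points).
  x = 18: rhs = 6, matching y values: 11, 12 (2 points).
  x = 19: rhs = 15, matching y values: none (0 points).
  x = 20: rhs = 0, matching y values: 0 (1 points).
  x = 21: rhs = 13, matching y values: 6, 17 (2 points).
  x = 22: rhs = 14, matching y values: none (0 points).
Total affine count: 29.
Full point count |E(F_23)| = 29 + 1 = 30.
Hasse bound: |30 − (23+1)| = |6| = 6 ≤ 2√23 ≈ 9.5917 ✓.


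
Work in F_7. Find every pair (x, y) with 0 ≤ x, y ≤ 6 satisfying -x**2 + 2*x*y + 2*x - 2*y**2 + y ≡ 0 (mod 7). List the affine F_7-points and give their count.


Affine F_7-points: {(0, 0), (0, 4), (2, 0), (2, 6), (3, 3), (3, 4), (5, 3), (5, 6)}; count = 8.

For each of the 49 pairs (x, y) ∈ F_7², evaluate f(x, y) mod 7. Record the zeros.
  x = 0: [0↦0, 1↦6, 2↦1, 3↦6, 4↦0, 5↦4, 6↦4]  zeros at y ∈ {0, 4}
  x = 1: [0↦1, 1↦2, 2↦6, 3↦6, 4↦2, 5↦1, 6↦3]  zeros at y ∈ ∅
  x = 2: [0↦0, 1↦3, 2↦2, 3↦4, 4↦2, 5↦3, 6↦0]  zeros at y ∈ {0, 6}
  x = 3: [0↦4, 1↦2, 2↦3, 3↦0, 4↦0, 5↦3, 6↦2]  zeros at y ∈ {3, 4}
  x = 4: [0↦6, 1↦6, 2↦2, 3↦1, 4↦3, 5↦1, 6↦2]  zeros at y ∈ ∅
  x = 5: [0↦6, 1↦1, 2↦6, 3↦0, 4↦4, 5↦4, 6↦0]  zeros at y ∈ {3, 6}
  x = 6: [0↦4, 1↦1, 2↦1, 3↦4, 4↦3, 5↦5, 6↦3]  zeros at y ∈ ∅
Collecting zeros: affine points = {(0, 0), (0, 4), (2, 0), (2, 6), (3, 3), (3, 4), (5, 3), (5, 6)}.
Total count |C(F_7)_aff| = 8.


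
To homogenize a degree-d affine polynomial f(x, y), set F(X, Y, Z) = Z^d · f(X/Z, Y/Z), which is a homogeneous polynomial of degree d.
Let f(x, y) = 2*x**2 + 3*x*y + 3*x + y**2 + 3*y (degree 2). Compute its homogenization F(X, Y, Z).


F(X, Y, Z) = 2*X**2 + 3*X*Y + 3*X*Z + Y**2 + 3*Y*Z

deg(f) = 2.
Substitute x = X/Z, y = Y/Z into f, then multiply by Z^2.
  monomial 2·x^2·y^0 ↦ 2·X^2·Y^0·Z^0.
  monomial 3·x^1·y^1 ↦ 3·X^1·Y^1·Z^0.
  monomial 3·x^1·y^0 ↦ 3·X^1·Y^0·Z^1.
  monomial 1·x^0·y^2 ↦ 1·X^0·Y^2·Z^0.
  monomial 3·x^0·y^1 ↦ 3·X^0·Y^1·Z^1.
Collecting: F(X, Y, Z) = 2*X**2 + 3*X*Y + 3*X*Z + Y**2 + 3*Y*Z.


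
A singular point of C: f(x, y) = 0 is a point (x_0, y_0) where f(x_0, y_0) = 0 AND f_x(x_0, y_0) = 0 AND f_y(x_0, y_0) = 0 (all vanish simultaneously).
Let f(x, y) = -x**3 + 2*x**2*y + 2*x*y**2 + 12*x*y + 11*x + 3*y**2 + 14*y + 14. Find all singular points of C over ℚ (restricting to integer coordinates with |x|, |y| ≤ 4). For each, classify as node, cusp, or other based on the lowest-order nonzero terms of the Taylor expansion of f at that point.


Singular points: {(-1, -2)}; classification: node.

Compute partial derivatives:
  f_x = -3*x**2 + 4*x*y + 2*y**2 + 12*y + 11.
  f_y = 2*x**2 + 4*x*y + 12*x + 6*y + 14.
Scan x_0 ∈ {−4, ..., 4}. For each x_0, f_y(x_0, y) is a polynomial in y; find its integer roots y ∈ {−4, ..., 4}, then test f_x and f at those candidates.
  x = -4: f_y(-4, y) = -10*y - 2; no integer root y with |y| ≤ 4.
  x = -3: f_y(-3, y) = -6*y - 4; no integer root y with |y| ≤ 4.
  x = -2: f_y(-2, y) = -2*y - 2; vanishes at y ∈ {-1}. (-2, -1): f_x = -3 ≠ 0.
  x = -1: f_y(-1, y) = 2*y + 4; vanishes at y ∈ {-2}. (-1, -2): f_x = 0, f = 0 — SINGULAR.
  x = 0: f_y(0, y) = 6*y + 14; no integer root y with |y| ≤ 4.
  x = 1: f_y(1, y) = 10*y + 28; no integer root y with |y| ≤ 4.
  x = 2: f_y(2, y) = 14*y + 46; no integer root y with |y| ≤ 4.
  x = 3: f_y(3, y) = 18*y + 68; no integer root y with |y| ≤ 4.
  x = 4: f_y(4, y) = 22*y + 94; no integer root y with |y| ≤ 4.
Only singular point on the grid: (-1, -2).
Classify: substitute x = -1 + u, y = -2 + v and expand: f = -u**3 + 2*u**2*v - u**2 + 2*u*v**2 + v**2.
No constant or linear terms (consistent with a singular point). Quadratic part: -u**2 + v**2. Cubic part: -u**3 + 2*u**2*v + 2*u*v**2.
The quadratic part v**2 - u**2 = (v − u)(v + u) splits into two distinct linear factors, so there are two distinct tangent lines y − -2 = ±(x − -1) — this is a node (ordinary double point).
Classification: node.


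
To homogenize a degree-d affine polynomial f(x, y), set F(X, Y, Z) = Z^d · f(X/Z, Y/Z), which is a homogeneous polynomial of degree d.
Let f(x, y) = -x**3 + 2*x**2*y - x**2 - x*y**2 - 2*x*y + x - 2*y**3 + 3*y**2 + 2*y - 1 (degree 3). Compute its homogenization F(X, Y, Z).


F(X, Y, Z) = -X**3 + 2*X**2*Y - X**2*Z - X*Y**2 - 2*X*Y*Z + X*Z**2 - 2*Y**3 + 3*Y**2*Z + 2*Y*Z**2 - Z**3

deg(f) = 3.
Substitute x = X/Z, y = Y/Z into f, then multiply by Z^3.
  monomial -1·x^3·y^0 ↦ -1·X^3·Y^0·Z^0.
  monomial 2·x^2·y^1 ↦ 2·X^2·Y^1·Z^0.
  monomial -1·x^2·y^0 ↦ -1·X^2·Y^0·Z^1.
  monomial -1·x^1·y^2 ↦ -1·X^1·Y^2·Z^0.
  monomial -2·x^1·y^1 ↦ -2·X^1·Y^1·Z^1.
  monomial 1·x^1·y^0 ↦ 1·X^1·Y^0·Z^2.
  monomial -2·x^0·y^3 ↦ -2·X^0·Y^3·Z^0.
  monomial 3·x^0·y^2 ↦ 3·X^0·Y^2·Z^1.
  monomial 2·x^0·y^1 ↦ 2·X^0·Y^1·Z^2.
  monomial -1·x^0·y^0 ↦ -1·X^0·Y^0·Z^3.
Collecting: F(X, Y, Z) = -X**3 + 2*X**2*Y - X**2*Z - X*Y**2 - 2*X*Y*Z + X*Z**2 - 2*Y**3 + 3*Y**2*Z + 2*Y*Z**2 - Z**3.


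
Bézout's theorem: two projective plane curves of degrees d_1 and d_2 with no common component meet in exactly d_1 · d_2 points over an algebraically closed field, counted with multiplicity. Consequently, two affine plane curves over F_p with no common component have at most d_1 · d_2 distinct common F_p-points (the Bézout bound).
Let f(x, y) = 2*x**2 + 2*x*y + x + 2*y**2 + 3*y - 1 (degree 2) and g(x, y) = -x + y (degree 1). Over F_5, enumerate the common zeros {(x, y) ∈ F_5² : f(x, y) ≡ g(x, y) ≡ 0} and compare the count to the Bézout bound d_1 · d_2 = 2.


Common zeros: {(3, 3)}; count = 1; Bézout bound = 2.

deg(f) = 2, deg(g) = 1, so Bézout bound = 2.
Scan x ∈ F_5. For each x, list the y ∈ F_5 with f(x, y) ≡ 0 and those with g(x, y) ≡ 0 (mod 5); the common zeros in that column are the intersection.
  x = 0: f ≡ 0 at y ∈ ∅; g ≡ 0 at y ∈ {0}; common: ∅.
  x = 1: f ≡ 0 at y ∈ {2, 3}; g ≡ 0 at y ∈ {1}; common: ∅.
  x = 2: f ≡ 0 at y ∈ ∅; g ≡ 0 at y ∈ {2}; common: ∅.
  x = 3: f ≡ 0 at y ∈ {0, 3}; g ≡ 0 at y ∈ {3}; common: {3}.
  x = 4: f ≡ 0 at y ∈ {0, 2}; g ≡ 0 at y ∈ {4}; common: ∅.
Collecting: common zeros = {(3, 3)}, so the count is 1.
Comparison with the Bézout bound: 1 ≤ 2 = deg(f)·deg(g), as expected for curves with no common component (the affine F_5-count falls short of the bound because intersections may lie at infinity, over extension fields, or carry multiplicity).


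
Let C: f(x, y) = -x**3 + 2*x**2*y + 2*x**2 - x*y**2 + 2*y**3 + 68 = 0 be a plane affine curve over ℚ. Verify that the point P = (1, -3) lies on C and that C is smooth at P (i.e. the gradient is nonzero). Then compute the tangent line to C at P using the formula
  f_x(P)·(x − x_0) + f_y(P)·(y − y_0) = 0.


Tangent line at P: -20*x + 62*y + 206 = 0.

Step 1: f(1, -3) = 0, so P lies on C.
Step 2: partial derivatives
  f_x(x, y) = -3*x**2 + 4*x*y + 4*x - y**2, f_y(x, y) = 2*x**2 - 2*x*y + 6*y**2.
  f_x(P) = -20, f_y(P) = 62 (gradient nonzero, so P is smooth).
Step 3: tangent line at P: -20·(x − 1) + 62·(y − -3) = 0.
Expanding: -20*x + 62*y + 206 = 0.


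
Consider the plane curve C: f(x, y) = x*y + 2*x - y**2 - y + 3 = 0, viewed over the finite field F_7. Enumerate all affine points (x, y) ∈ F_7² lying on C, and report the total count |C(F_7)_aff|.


Affine F_7-points: {(2, 0), (2, 1), (4, 4), (4, 6), (6, 2), (6, 3)}; count = 6.

For each of the 49 pairs (x, y) ∈ F_7², evaluate f(x, y) mod 7. Record the zeros.
  x = 0: [0↦3, 1↦1, 2↦4, 3↦5, 4↦4, 5↦1, 6↦3]  zeros at y ∈ ∅
  x = 1: [0↦5, 1↦4, 2↦1, 3↦3, 4↦3, 5↦1, 6↦4]  zeros at y ∈ ∅
  x = 2: [0↦0, 1↦0, 2↦5, 3↦1, 4↦2, 5↦1, 6↦5]  zeros at y ∈ {0, 1}
  x = 3: [0↦2, 1↦3, 2↦2, 3↦6, 4↦1, 5↦1, 6↦6]  zeros at y ∈ ∅
  x = 4: [0↦4, 1↦6, 2↦6, 3↦4, 4↦0, 5↦1, 6↦0]  zeros at y ∈ {4, 6}
  x = 5: [0↦6, 1↦2, 2↦3, 3↦2, 4↦6, 5↦1, 6↦1]  zeros at y ∈ ∅
  x = 6: [0↦1, 1↦5, 2↦0, 3↦0, 4↦5, 5↦1, 6↦2]  zeros at y ∈ {2, 3}
Collecting zeros: affine points = {(2, 0), (2, 1), (4, 4), (4, 6), (6, 2), (6, 3)}.
Total count |C(F_7)_aff| = 6.


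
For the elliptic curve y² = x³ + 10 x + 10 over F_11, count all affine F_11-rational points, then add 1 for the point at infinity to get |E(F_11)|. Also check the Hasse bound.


Affine points = {(2, 4), (2, 7), (3, 1), (3, 10), (4, 2), (4, 9), (5, 3), (5, 8), (6, 0), (7, 4), (7, 7), (9, 2), (9, 9)}; affine count = 13; |E(F_11)| = 14.

Discriminant check: Δ ∝ 4a³ + 27b² = 4·10³ + 27·10² = 4·1000 + 27·100 ≡ 1 (mod 11). Nonzero ⇒ E is nonsingular.
For each x ∈ F_11, compute rhs = x³ + 10·x + 10 mod 11, then count y ∈ F_11 with y² ≡ rhs.
  x = 0: rhs = 10, matching y values: none (0 points).
  x = 1: rhs = 10, matching y values: none (0 points).
  x = 2: rhs = 5, matching y values: 4, 7 (2 points).
  x = 3: rhs = 1, matching y values: 1, 10 (2 points).
  x = 4: rhs = 4, matching y values: 2, 9 (2 points).
  x = 5: rhs = 9, matching y values: 3, 8 (2 points).
  x = 6: rhs = 0, matching y values: 0 (1 points).
  x = 7: rhs = 5, matching y values: 4, 7 (2 points).
  x = 8: rhs = 8, matching y values: none (0 points).
  x = 9: rhs = 4, matching y values: 2, 9 (2 points).
  x = 10: rhs = 10, matching y values: none (0 points).
Total affine count: 13.
Full point count |E(F_11)| = 13 + 1 = 14.
Hasse bound: |14 − (11+1)| = |2| = 2 ≤ 2√11 ≈ 6.6332 ✓.


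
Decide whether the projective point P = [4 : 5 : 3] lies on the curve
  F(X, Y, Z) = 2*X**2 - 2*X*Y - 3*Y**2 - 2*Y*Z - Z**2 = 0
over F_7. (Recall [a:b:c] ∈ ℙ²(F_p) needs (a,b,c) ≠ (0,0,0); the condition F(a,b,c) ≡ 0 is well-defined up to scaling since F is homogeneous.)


F(4,5,3) ≡ 4 (mod 7); P is NOT on the curve.

Evaluate F(4, 5, 3) term-by-term (mod 7).
  2*X**2 ↦ 2·16·1·1 = 32
  -2*X*Y ↦ -2·4·5·1 = -40
  -3*Y**2 ↦ -3·1·25·1 = -75
  -2*Y*Z ↦ -2·1·5·3 = -30
  -Z**2 ↦ -1·1·1·9 = -9
Sum: F(4, 5, 3) = (32) + (-40) + (-75) + (-30) + (-9) = -122.
Reducing mod 7: -122 ≡ 4 (mod 7).
Since F(a, b, c) ≡ 4 ≠ 0 (mod 7), P does NOT lie on the curve.


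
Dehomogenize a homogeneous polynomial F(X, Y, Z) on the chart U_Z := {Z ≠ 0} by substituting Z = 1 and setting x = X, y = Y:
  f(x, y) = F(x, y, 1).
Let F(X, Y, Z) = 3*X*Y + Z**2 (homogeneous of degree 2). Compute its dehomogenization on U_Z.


f(x, y) = 3*x*y + 1

On U_Z we set Z = 1. Each monomial c·X^i·Y^j·Z^k in F becomes c·x^i·y^j·1^k = c·x^i·y^j.
Substituting Z = 1: F(X, Y, 1) = 3*x*y + 1.
Note: deg(f) ≤ deg(F) = 2; strict inequality happens when F is divisible by Z (lost terms).


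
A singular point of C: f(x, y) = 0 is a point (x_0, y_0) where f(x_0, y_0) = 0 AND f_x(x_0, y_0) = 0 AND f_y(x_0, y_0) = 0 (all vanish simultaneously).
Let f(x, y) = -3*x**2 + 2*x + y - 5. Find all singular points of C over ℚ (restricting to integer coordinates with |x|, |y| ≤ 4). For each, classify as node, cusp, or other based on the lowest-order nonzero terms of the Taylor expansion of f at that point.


No singular points in the scanned grid; C is smooth there.

Compute partial derivatives:
  f_x = 2 - 6*x.
  f_y = 1.
f_y = 1 is a nonzero constant, so f_y never vanishes: no point (x, y) can satisfy f = f_x = f_y = 0. In particular no (x, y) ∈ {−4, ..., 4}² is singular; the curve is smooth.


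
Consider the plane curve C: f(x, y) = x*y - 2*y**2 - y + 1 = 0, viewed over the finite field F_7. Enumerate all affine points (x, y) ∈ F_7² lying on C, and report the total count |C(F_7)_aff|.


Affine F_7-points: {(0, 4), (0, 6), (1, 2), (1, 5), (2, 1), (2, 3)}; count = 6.

For each of the 49 pairs (x, y) ∈ F_7², evaluate f(x, y) mod 7. Record the zeros.
  x = 0: [0↦1, 1↦5, 2↦5, 3↦1, 4↦0, 5↦2, 6↦0]  zeros at y ∈ {4, 6}
  x = 1: [0↦1, 1↦6, 2↦0, 3↦4, 4↦4, 5↦0, 6↦6]  zeros at y ∈ {2, 5}
  x = 2: [0↦1, 1↦0, 2↦2, 3↦0, 4↦1, 5↦5, 6↦5]  zeros at y ∈ {1, 3}
  x = 3: [0↦1, 1↦1, 2↦4, 3↦3, 4↦5, 5↦3, 6↦4]  zeros at y ∈ ∅
  x = 4: [0↦1, 1↦2, 2↦6, 3↦6, 4↦2, 5↦1, 6↦3]  zeros at y ∈ ∅
  x = 5: [0↦1, 1↦3, 2↦1, 3↦2, 4↦6, 5↦6, 6↦2]  zeros at y ∈ ∅
  x = 6: [0↦1, 1↦4, 2↦3, 3↦5, 4↦3, 5↦4, 6↦1]  zeros at y ∈ ∅
Collecting zeros: affine points = {(0, 4), (0, 6), (1, 2), (1, 5), (2, 1), (2, 3)}.
Total count |C(F_7)_aff| = 6.


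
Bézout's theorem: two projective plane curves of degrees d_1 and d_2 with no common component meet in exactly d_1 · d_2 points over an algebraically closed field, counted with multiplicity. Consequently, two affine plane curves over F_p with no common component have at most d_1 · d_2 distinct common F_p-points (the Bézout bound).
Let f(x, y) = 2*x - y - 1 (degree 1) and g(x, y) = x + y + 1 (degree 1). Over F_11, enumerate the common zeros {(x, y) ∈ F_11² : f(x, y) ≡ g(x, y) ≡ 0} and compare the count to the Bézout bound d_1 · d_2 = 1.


Common zeros: {(0, 10)}; count = 1; Bézout bound = 1.

deg(f) = 1, deg(g) = 1, so Bézout bound = 1.
Scan x ∈ F_11. For each x, list the y ∈ F_11 with f(x, y) ≡ 0 and those with g(x, y) ≡ 0 (mod 11); the common zeros in that column are the intersection.
  x = 0: f ≡ 0 at y ∈ {10}; g ≡ 0 at y ∈ {10}; common: {10}.
  x = 1: f ≡ 0 at y ∈ {1}; g ≡ 0 at y ∈ {9}; common: ∅.
  x = 2: f ≡ 0 at y ∈ {3}; g ≡ 0 at y ∈ {8}; common: ∅.
  x = 3: f ≡ 0 at y ∈ {5}; g ≡ 0 at y ∈ {7}; common: ∅.
  x = 4: f ≡ 0 at y ∈ {7}; g ≡ 0 at y ∈ {6}; common: ∅.
  x = 5: f ≡ 0 at y ∈ {9}; g ≡ 0 at y ∈ {5}; common: ∅.
  x = 6: f ≡ 0 at y ∈ {0}; g ≡ 0 at y ∈ {4}; common: ∅.
  x = 7: f ≡ 0 at y ∈ {2}; g ≡ 0 at y ∈ {3}; common: ∅.
  x = 8: f ≡ 0 at y ∈ {4}; g ≡ 0 at y ∈ {2}; common: ∅.
  x = 9: f ≡ 0 at y ∈ {6}; g ≡ 0 at y ∈ {1}; common: ∅.
  x = 10: f ≡ 0 at y ∈ {8}; g ≡ 0 at y ∈ {0}; common: ∅.
Collecting: common zeros = {(0, 10)}, so the count is 1.
Comparison with the Bézout bound: 1 ≤ 1 = deg(f)·deg(g), as expected for curves with no common component (the bound is attained).


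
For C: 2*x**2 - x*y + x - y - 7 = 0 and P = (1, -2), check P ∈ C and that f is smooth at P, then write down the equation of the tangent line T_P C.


Tangent line at P: 7*x - 2*y - 11 = 0.

Step 1: f(1, -2) = 0, so P lies on C.
Step 2: partial derivatives
  f_x(x, y) = 4*x - y + 1, f_y(x, y) = -x - 1.
  f_x(P) = 7, f_y(P) = -2 (gradient nonzero, so P is smooth).
Step 3: tangent line at P: 7·(x − 1) + -2·(y − -2) = 0.
Expanding: 7*x - 2*y - 11 = 0.


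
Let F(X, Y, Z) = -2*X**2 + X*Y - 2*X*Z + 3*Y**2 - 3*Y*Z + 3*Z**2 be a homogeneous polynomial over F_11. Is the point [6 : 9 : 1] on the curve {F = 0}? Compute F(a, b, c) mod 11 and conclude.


F(6,9,1) ≡ 2 (mod 11); P is NOT on the curve.

Evaluate F(6, 9, 1) term-by-term (mod 11).
  -2*X**2 ↦ -2·36·1·1 = -72
  X*Y ↦ 1·6·9·1 = 54
  -2*X*Z ↦ -2·6·1·1 = -12
  3*Y**2 ↦ 3·1·81·1 = 243
  -3*Y*Z ↦ -3·1·9·1 = -27
  3*Z**2 ↦ 3·1·1·1 = 3
Sum: F(6, 9, 1) = (-72) + (54) + (-12) + (243) + (-27) + (3) = 189.
Reducing mod 11: 189 ≡ 2 (mod 11).
Since F(a, b, c) ≡ 2 ≠ 0 (mod 11), P does NOT lie on the curve.


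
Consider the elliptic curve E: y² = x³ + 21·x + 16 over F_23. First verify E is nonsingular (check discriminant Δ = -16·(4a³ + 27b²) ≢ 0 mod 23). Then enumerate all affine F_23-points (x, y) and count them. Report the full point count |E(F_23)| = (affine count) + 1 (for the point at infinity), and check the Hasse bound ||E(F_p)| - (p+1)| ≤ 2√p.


Affine points = {(0, 4), (0, 19), (4, 7), (4, 16), (5, 4), (5, 19), (6, 6), (6, 17), (7, 0), (8, 11), (8, 12), (12, 8), (12, 15), (13, 5), (13, 18), (14, 8), (14, 15), (15, 7), (15, 16), (16, 3), (16, 20), (18, 4), (18, 19), (19, 11), (19, 12), (20, 8), (20, 15), (21, 9), (21, 14)}; affine count = 29; |E(F_23)| = 30.

Discriminant check: Δ ∝ 4a³ + 27b² = 4·21³ + 27·16² = 4·9261 + 27·256 ≡ 3 (mod 23). Nonzero ⇒ E is nonsingular.
For each x ∈ F_23, compute rhs = x³ + 21·x + 16 mod 23, then count y ∈ F_23 with y² ≡ rhs.
  x = 0: rhs = 16, matching y values: 4, 19 (2 points).
  x = 1: rhs = 15, matching y values: none (0 points).
  x = 2: rhs = 20, matching y values: none (0 points).
  x = 3: rhs = 14, matching y values: none (0 points).
  x = 4: rhs = 3, matching y values: 7, 16 (2 points).
  x = 5: rhs = 16, matching y values: 4, 19 (2 points).
  x = 6: rhs = 13, matching y values: 6, 17 (2 points).
  x = 7: rhs = 0, matching y values: 0 (1 points).
  x = 8: rhs = 6, matching y values: 11, 12 (2 points).
  x = 9: rhs = 14, matching y values: none (0 points).
  x = 10: rhs = 7, matching y values: none (0 points).
  x = 11: rhs = 14, matching y values: none (0 points).
  x = 12: rhs = 18, matching y values: 8, 15 (2 points).
  x = 13: rhs = 2, matching y values: 5, 18 (2 points).
  x = 14: rhs = 18, matching y values: 8, 15 (2 points).
  x = 15: rhs = 3, matching y values: 7, 16 (2 points).
  x = 16: rhs = 9, matching y values: 3, 20 (2 points).
  x = 17: rhs = 19, matching y values: none (0 points).
  x = 18: rhs = 16, matching y values: 4, 19 (2 points).
  x = 19: rhs = 6, matching y values: 11, 12 (2 points).
  x = 20: rhs = 18, matching y values: 8, 15 (2 points).
  x = 21: rhs = 12, matching y values: 9, 14 (2 points).
  x = 22: rhs = 17, matching y values: none (0 points).
Total affine count: 29.
Full point count |E(F_23)| = 29 + 1 = 30.
Hasse bound: |30 − (23+1)| = |6| = 6 ≤ 2√23 ≈ 9.5917 ✓.


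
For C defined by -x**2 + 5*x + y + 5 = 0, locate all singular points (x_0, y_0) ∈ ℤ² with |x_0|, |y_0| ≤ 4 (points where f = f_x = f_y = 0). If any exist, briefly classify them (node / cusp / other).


No singular points in the scanned grid; C is smooth there.

Compute partial derivatives:
  f_x = 5 - 2*x.
  f_y = 1.
f_y = 1 is a nonzero constant, so f_y never vanishes: no point (x, y) can satisfy f = f_x = f_y = 0. In particular no (x, y) ∈ {−4, ..., 4}² is singular; the curve is smooth.


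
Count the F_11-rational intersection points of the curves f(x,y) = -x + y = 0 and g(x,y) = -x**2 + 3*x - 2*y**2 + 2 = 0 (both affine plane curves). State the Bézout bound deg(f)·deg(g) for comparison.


Common zeros: {(6, 6)}; count = 1; Bézout bound = 2.

deg(f) = 1, deg(g) = 2, so Bézout bound = 2.
Scan x ∈ F_11. For each x, list the y ∈ F_11 with f(x, y) ≡ 0 and those with g(x, y) ≡ 0 (mod 11); the common zeros in that column are the intersection.
  x = 0: f ≡ 0 at y ∈ {0}; g ≡ 0 at y ∈ {1, 10}; common: ∅.
  x = 1: f ≡ 0 at y ∈ {1}; g ≡ 0 at y ∈ ∅; common: ∅.
  x = 2: f ≡ 0 at y ∈ {2}; g ≡ 0 at y ∈ ∅; common: ∅.
  x = 3: f ≡ 0 at y ∈ {3}; g ≡ 0 at y ∈ {1, 10}; common: ∅.
  x = 4: f ≡ 0 at y ∈ {4}; g ≡ 0 at y ∈ ∅; common: ∅.
  x = 5: f ≡ 0 at y ∈ {5}; g ≡ 0 at y ∈ ∅; common: ∅.
  x = 6: f ≡ 0 at y ∈ {6}; g ≡ 0 at y ∈ {5, 6}; common: {6}.
  x = 7: f ≡ 0 at y ∈ {7}; g ≡ 0 at y ∈ {3, 8}; common: ∅.
  x = 8: f ≡ 0 at y ∈ {8}; g ≡ 0 at y ∈ {5, 6}; common: ∅.
  x = 9: f ≡ 0 at y ∈ {9}; g ≡ 0 at y ∈ ∅; common: ∅.
  x = 10: f ≡ 0 at y ∈ {10}; g ≡ 0 at y ∈ ∅; common: ∅.
Collecting: common zeros = {(6, 6)}, so the count is 1.
Comparison with the Bézout bound: 1 ≤ 2 = deg(f)·deg(g), as expected for curves with no common component (the affine F_11-count falls short of the bound because intersections may lie at infinity, over extension fields, or carry multiplicity).


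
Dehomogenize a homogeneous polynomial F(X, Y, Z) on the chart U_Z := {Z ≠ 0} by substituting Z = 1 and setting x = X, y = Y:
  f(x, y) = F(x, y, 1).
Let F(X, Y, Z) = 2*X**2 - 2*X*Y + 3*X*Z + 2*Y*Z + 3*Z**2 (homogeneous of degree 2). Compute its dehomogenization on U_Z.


f(x, y) = 2*x**2 - 2*x*y + 3*x + 2*y + 3

On U_Z we set Z = 1. Each monomial c·X^i·Y^j·Z^k in F becomes c·x^i·y^j·1^k = c·x^i·y^j.
Substituting Z = 1: F(X, Y, 1) = 2*x**2 - 2*x*y + 3*x + 2*y + 3.
Note: deg(f) ≤ deg(F) = 2; strict inequality happens when F is divisible by Z (lost terms).


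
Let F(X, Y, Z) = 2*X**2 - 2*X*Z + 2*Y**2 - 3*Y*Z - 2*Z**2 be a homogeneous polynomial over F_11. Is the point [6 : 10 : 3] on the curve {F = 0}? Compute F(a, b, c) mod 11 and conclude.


F(6,10,3) ≡ 7 (mod 11); P is NOT on the curve.

Evaluate F(6, 10, 3) term-by-term (mod 11).
  2*X**2 ↦ 2·36·1·1 = 72
  -2*X*Z ↦ -2·6·1·3 = -36
  2*Y**2 ↦ 2·1·100·1 = 200
  -3*Y*Z ↦ -3·1·10·3 = -90
  -2*Z**2 ↦ -2·1·1·9 = -18
Sum: F(6, 10, 3) = (72) + (-36) + (200) + (-90) + (-18) = 128.
Reducing mod 11: 128 ≡ 7 (mod 11).
Since F(a, b, c) ≡ 7 ≠ 0 (mod 11), P does NOT lie on the curve.


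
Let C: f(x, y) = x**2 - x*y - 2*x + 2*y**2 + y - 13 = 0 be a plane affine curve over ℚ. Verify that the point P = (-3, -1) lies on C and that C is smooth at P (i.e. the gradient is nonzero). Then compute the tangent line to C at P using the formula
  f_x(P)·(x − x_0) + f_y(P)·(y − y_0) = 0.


Tangent line at P: -7*x - 21 = 0.

Step 1: f(-3, -1) = 0, so P lies on C.
Step 2: partial derivatives
  f_x(x, y) = 2*x - y - 2, f_y(x, y) = -x + 4*y + 1.
  f_x(P) = -7, f_y(P) = 0 (gradient nonzero, so P is smooth).
Step 3: tangent line at P: -7·(x − -3) + 0·(y − -1) = 0.
Expanding: -7*x - 21 = 0.


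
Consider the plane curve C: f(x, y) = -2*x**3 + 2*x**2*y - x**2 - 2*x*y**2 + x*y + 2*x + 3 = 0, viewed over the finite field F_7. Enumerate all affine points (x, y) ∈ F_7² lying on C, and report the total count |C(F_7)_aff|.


Affine F_7-points: {(1, 2), (1, 3), (2, 1), (2, 5), (4, 0), (4, 1), (5, 1)}; count = 7.

For each of the 49 pairs (x, y) ∈ F_7², evaluate f(x, y) mod 7. Record the zeros.
  x = 0: [0↦3, 1↦3, 2↦3, 3↦3, 4↦3, 5↦3, 6↦3]  zeros at y ∈ ∅
  x = 1: [0↦2, 1↦3, 2↦0, 3↦0, 4↦3, 5↦2, 6↦4]  zeros at y ∈ {2, 3}
  x = 2: [0↦1, 1↦0, 2↦5, 3↦2, 4↦5, 5↦0, 6↦1]  zeros at y ∈ {1, 5}
  x = 3: [0↦2, 1↦3, 2↦6, 3↦4, 4↦4, 5↦6, 6↦3]  zeros at y ∈ ∅
  x = 4: [0↦0, 1↦0, 2↦5, 3↦1, 4↦2, 5↦1, 6↦5]  zeros at y ∈ {0, 1}
  x = 5: [0↦4, 1↦0, 2↦4, 3↦2, 4↦1, 5↦1, 6↦2]  zeros at y ∈ {1}
  x = 6: [0↦2, 1↦5, 2↦5, 3↦2, 4↦3, 5↦1, 6↦3]  zeros at y ∈ ∅
Collecting zeros: affine points = {(1, 2), (1, 3), (2, 1), (2, 5), (4, 0), (4, 1), (5, 1)}.
Total count |C(F_7)_aff| = 7.


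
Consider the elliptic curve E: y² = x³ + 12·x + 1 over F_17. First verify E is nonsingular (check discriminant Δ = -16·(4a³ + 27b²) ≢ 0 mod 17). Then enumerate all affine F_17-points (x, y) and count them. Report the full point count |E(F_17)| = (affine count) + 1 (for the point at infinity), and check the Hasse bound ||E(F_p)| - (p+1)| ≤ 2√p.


Affine points = {(0, 1), (0, 16), (2, 4), (2, 13), (3, 8), (3, 9), (5, 4), (5, 13), (6, 0), (10, 4), (10, 13), (11, 6), (11, 11), (13, 5), (13, 12)}; affine count = 15; |E(F_17)| = 16.

Discriminant check: Δ ∝ 4a³ + 27b² = 4·12³ + 27·1² = 4·1728 + 27·1 ≡ 3 (mod 17). Nonzero ⇒ E is nonsingular.
For each x ∈ F_17, compute rhs = x³ + 12·x + 1 mod 17, then count y ∈ F_17 with y² ≡ rhs.
  x = 0: rhs = 1, matching y values: 1, 16 (2 points).
  x = 1: rhs = 14, matching y values: none (0 points).
  x = 2: rhs = 16, matching y values: 4, 13 (2 points).
  x = 3: rhs = 13, matching y values: 8, 9 (2 points).
  x = 4: rhs = 11, matching y values: none (0 points).
  x = 5: rhs = 16, matching y values: 4, 13 (2 points).
  x = 6: rhs = 0, matching y values: 0 (1 points).
  x = 7: rhs = 3, matching y values: none (0 points).
  x = 8: rhs = 14, matching y values: none (0 points).
  x = 9: rhs = 5, matching y values: none (0 points).
  x = 10: rhs = 16, matching y values: 4, 13 (2 points).
  x = 11: rhs = 2, matching y values: 6, 11 (2 points).
  x = 12: rhs = 3, matching y values: none (0 points).
  x = 13: rhs = 8, matching y values: 5, 12 (2 points).
  x = 14: rhs = 6, matching y values: none (0 points).
  x = 15: rhs = 3, matching y values: none (0 points).
  x = 16: rhs = 5, matching y values: none (0 points).
Total affine count: 15.
Full point count |E(F_17)| = 15 + 1 = 16.
Hasse bound: |16 − (17+1)| = |-2| = 2 ≤ 2√17 ≈ 8.2462 ✓.


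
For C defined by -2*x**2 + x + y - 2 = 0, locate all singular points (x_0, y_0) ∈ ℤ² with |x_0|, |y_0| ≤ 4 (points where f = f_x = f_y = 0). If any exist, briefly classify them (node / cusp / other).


No singular points in the scanned grid; C is smooth there.

Compute partial derivatives:
  f_x = 1 - 4*x.
  f_y = 1.
f_y = 1 is a nonzero constant, so f_y never vanishes: no point (x, y) can satisfy f = f_x = f_y = 0. In particular no (x, y) ∈ {−4, ..., 4}² is singular; the curve is smooth.
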